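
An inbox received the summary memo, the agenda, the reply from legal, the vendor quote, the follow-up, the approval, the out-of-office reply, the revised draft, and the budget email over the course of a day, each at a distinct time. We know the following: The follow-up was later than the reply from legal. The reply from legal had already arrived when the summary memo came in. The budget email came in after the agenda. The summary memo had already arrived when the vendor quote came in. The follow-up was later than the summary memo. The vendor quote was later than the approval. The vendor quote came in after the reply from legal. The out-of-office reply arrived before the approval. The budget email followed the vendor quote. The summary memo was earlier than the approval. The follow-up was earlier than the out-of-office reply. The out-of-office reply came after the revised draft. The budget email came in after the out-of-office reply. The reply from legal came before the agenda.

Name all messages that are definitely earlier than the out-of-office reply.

Directly stated before the out-of-office reply: the follow-up and the revised draft.
The reply from legal reaches the out-of-office reply via the reply from legal → the follow-up → the out-of-office reply.
The summary memo reaches the out-of-office reply via the summary memo → the follow-up → the out-of-office reply.
No chain forces the agenda (or any of the others) ahead of the out-of-office reply.

the follow-up, the reply from legal, the revised draft, the summary memo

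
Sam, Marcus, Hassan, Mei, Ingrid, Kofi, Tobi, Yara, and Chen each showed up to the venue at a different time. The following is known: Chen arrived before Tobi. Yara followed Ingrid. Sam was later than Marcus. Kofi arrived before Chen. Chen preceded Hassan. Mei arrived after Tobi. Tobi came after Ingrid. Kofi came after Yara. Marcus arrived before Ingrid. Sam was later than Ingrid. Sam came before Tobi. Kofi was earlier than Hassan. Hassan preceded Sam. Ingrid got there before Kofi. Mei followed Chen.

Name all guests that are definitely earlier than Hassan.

Directly stated before Hassan: Chen and Kofi.
Ingrid reaches Hassan via Ingrid → Kofi → Hassan.
Marcus reaches Hassan via Marcus → Ingrid → Kofi → Hassan.
Yara reaches Hassan via Yara → Kofi → Hassan.
No chain forces Mei (or any of the others) ahead of Hassan.

Chen, Ingrid, Kofi, Marcus, Yara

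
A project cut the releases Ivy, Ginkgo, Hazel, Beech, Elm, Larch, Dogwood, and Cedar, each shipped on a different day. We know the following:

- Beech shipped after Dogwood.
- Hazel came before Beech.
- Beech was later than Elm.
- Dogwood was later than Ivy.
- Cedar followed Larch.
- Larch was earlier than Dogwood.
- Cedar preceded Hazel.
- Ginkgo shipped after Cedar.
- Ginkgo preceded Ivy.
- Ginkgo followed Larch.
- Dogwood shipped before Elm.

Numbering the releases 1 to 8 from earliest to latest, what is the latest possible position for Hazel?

Hazel must come before Beech — 1 release forced after it.
Everything else can be placed before Hazel in some valid order, so Hazel can sit as late as position 8 − 1 = 7.

7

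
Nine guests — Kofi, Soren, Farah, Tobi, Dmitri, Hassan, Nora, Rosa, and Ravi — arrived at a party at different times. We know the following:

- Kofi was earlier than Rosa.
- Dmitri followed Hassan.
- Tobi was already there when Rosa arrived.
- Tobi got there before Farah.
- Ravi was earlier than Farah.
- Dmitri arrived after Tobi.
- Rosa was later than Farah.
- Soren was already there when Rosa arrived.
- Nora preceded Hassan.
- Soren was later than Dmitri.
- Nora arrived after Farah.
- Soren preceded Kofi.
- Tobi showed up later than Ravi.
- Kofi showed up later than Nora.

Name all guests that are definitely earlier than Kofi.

Directly stated before Kofi: Nora and Soren.
Dmitri reaches Kofi via Dmitri → Soren → Kofi.
Farah reaches Kofi via Farah → Nora → Kofi.
Hassan reaches Kofi via Hassan → Dmitri → Soren → Kofi.
Likewise Ravi and Tobi each reach Kofi by chaining the stated constraints.
No chain forces Rosa ahead of Kofi.

Dmitri, Farah, Hassan, Nora, Ravi, Soren, Tobi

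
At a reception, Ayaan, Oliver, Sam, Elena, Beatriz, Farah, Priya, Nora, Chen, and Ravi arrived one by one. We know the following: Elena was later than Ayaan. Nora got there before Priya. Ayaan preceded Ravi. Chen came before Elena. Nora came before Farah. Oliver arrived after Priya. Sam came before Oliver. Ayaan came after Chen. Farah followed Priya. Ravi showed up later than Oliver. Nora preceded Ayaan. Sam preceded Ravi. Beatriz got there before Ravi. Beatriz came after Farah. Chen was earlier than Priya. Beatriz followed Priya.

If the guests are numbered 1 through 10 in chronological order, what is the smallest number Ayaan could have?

3

Chen and Nora must both come before Ayaan — 2 forced predecessors.
Nothing else is forced ahead of Ayaan, so their earliest slot is position 2 + 1 = 3.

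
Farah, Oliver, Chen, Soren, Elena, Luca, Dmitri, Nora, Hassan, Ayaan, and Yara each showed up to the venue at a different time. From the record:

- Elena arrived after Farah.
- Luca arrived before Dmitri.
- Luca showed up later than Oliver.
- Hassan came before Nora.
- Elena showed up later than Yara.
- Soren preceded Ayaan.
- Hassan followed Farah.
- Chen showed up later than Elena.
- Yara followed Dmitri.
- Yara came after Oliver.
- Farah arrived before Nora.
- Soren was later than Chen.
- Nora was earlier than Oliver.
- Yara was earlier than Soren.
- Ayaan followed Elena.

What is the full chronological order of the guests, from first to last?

The constraints fix every adjacent pair, so only one ordering works:
Farah → Hassan → Nora → Oliver → Luca → Dmitri → Yara → Elena → Chen → Soren → Ayaan.

Farah, Hassan, Nora, Oliver, Luca, Dmitri, Yara, Elena, Chen, Soren, Ayaan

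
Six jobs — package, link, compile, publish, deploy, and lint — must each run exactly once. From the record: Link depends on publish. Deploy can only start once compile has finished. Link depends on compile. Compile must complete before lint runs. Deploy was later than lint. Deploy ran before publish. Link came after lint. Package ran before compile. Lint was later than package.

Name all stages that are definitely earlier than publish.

Directly stated before publish: deploy.
Compile reaches publish via compile → deploy → publish.
Lint reaches publish via lint → deploy → publish.
Package reaches publish via package → compile → deploy → publish.
No chain forces link ahead of publish.

compile, deploy, lint, package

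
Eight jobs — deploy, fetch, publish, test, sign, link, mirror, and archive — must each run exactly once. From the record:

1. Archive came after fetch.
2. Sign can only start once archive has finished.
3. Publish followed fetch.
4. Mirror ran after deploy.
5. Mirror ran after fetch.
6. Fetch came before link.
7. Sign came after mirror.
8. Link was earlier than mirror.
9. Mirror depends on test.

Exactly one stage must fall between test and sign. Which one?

Tracing the constraints gives test → mirror → sign, so mirror sits after test and before sign.
No other stage is forced both after test and before sign.

mirror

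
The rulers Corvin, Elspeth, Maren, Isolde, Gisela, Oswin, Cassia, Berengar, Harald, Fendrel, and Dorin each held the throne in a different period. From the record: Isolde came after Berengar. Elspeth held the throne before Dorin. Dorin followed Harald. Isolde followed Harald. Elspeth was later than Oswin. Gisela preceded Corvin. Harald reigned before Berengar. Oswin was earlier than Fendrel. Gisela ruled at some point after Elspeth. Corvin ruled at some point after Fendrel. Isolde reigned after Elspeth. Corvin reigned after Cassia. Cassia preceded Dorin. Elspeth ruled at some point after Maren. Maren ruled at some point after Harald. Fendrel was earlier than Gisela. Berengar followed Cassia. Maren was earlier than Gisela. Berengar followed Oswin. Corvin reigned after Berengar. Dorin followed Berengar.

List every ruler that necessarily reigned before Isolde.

Directly stated before Isolde: Berengar, Elspeth, and Harald.
Cassia reaches Isolde via Cassia → Berengar → Isolde.
Maren reaches Isolde via Maren → Elspeth → Isolde.
Oswin reaches Isolde via Oswin → Elspeth → Isolde.

Berengar, Cassia, Elspeth, Harald, Maren, Oswin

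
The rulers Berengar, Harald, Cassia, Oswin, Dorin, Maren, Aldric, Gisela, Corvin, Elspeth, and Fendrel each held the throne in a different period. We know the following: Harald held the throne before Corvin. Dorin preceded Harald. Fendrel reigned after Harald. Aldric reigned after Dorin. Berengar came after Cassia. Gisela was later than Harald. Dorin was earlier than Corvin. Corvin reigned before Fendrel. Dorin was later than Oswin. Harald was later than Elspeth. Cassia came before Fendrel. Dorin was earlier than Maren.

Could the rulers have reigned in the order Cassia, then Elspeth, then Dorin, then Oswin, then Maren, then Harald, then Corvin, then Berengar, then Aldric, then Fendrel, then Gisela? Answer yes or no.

no

The constraints require Oswin before Dorin, but in the proposed sequence Dorin appears ahead of Oswin. That one violation is enough.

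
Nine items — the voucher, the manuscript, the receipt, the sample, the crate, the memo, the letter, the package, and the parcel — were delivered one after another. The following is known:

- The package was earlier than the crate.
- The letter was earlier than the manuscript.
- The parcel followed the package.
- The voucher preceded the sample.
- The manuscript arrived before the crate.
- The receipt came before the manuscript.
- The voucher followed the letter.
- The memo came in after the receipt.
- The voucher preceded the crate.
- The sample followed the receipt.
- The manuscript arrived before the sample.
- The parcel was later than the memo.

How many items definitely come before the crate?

5

Directly stated before the crate: the manuscript, the package, and the voucher.
The letter reaches the crate via the letter → the manuscript → the crate.
The receipt reaches the crate via the receipt → the manuscript → the crate.
No chain forces the sample (or any of the others) ahead of the crate.
That's the letter, the manuscript, the package, the receipt, and the voucher — 5 in all.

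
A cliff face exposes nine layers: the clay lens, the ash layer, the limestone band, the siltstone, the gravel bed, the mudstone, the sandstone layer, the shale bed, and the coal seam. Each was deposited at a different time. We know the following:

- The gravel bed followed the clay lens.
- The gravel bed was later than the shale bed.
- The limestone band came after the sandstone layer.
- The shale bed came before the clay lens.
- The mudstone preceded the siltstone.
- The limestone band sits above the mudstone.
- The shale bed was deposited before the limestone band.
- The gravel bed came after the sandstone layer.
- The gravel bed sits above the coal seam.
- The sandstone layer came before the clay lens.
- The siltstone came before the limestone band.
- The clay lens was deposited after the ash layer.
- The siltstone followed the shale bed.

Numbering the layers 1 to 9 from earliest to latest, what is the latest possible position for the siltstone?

8

The siltstone must come before the limestone band — 1 layer forced after it.
Everything else can be placed before the siltstone in some valid order, so the siltstone can sit as late as position 9 − 1 = 8.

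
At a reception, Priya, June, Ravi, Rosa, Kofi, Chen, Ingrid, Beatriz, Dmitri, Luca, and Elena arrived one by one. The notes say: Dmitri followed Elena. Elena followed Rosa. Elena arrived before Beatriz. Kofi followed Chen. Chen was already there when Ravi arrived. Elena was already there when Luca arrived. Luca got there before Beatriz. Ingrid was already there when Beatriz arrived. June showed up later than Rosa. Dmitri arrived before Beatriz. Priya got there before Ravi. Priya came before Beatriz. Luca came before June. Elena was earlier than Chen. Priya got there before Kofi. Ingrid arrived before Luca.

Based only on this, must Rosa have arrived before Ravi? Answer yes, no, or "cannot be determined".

yes

Chain the constraints: Rosa → Elena → Chen → Ravi. Each link is directly stated, so Rosa comes before Ravi.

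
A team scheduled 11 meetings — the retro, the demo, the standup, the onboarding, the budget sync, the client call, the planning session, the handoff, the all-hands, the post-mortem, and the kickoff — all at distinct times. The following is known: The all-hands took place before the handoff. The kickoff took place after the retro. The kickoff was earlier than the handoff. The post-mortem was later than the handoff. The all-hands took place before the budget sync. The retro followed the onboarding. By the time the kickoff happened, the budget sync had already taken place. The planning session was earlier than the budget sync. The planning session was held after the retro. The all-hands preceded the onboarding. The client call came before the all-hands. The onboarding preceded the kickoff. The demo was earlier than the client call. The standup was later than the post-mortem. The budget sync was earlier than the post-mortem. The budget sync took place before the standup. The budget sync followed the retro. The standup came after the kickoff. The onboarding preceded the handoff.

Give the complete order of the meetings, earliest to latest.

the demo, the client call, the all-hands, the onboarding, the retro, the planning session, the budget sync, the kickoff, the handoff, the post-mortem, the standup

The constraints fix every adjacent pair, so only one ordering works:
the demo → the client call → the all-hands → the onboarding → the retro → the planning session → the budget sync → the kickoff → the handoff → the post-mortem → the standup.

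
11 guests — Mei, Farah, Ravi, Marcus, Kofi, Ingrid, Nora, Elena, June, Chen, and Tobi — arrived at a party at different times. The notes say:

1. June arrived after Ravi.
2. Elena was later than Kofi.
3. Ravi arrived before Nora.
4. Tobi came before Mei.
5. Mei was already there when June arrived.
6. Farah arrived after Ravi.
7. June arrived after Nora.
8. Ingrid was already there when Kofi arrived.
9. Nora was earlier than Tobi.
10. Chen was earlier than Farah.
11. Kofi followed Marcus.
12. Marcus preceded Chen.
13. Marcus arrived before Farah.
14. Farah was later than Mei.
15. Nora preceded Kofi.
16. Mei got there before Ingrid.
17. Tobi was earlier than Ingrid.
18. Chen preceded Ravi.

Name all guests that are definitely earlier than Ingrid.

Directly stated before Ingrid: Mei and Tobi.
Chen reaches Ingrid via Chen → Ravi → Nora → Tobi → Ingrid.
Marcus reaches Ingrid via Marcus → Chen → Ravi → Nora → Tobi → Ingrid.
Nora reaches Ingrid via Nora → Tobi → Ingrid.
Likewise Ravi reaches Ingrid by chaining the stated constraints.

Chen, Marcus, Mei, Nora, Ravi, Tobi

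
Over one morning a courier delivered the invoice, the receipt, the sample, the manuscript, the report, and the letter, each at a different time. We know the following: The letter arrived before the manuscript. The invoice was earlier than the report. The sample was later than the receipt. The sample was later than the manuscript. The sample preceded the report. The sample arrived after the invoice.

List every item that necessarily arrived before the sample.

the invoice, the letter, the manuscript, the receipt

Directly stated before the sample: the invoice, the manuscript, and the receipt.
The letter reaches the sample via the letter → the manuscript → the sample.
No chain forces the report ahead of the sample.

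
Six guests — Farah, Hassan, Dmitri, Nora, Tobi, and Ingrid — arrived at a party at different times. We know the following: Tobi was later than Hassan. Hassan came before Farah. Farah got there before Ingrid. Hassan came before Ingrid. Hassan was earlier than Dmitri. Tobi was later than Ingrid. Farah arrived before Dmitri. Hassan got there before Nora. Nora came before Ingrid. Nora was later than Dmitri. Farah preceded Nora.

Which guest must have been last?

Tobi

Every other guest has a chain of constraints placing them before Tobi, so Tobi is last.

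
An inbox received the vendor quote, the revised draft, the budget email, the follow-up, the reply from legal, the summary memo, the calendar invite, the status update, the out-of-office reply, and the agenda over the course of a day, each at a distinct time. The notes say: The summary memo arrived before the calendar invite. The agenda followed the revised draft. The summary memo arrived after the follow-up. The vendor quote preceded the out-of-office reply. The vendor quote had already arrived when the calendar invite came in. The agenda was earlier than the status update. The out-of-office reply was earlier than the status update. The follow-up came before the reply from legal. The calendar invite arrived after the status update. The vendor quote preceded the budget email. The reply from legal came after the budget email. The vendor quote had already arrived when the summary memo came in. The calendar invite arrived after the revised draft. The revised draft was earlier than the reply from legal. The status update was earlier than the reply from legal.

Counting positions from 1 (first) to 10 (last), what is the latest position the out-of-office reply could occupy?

The out-of-office reply must come before the calendar invite, the reply from legal, and the status update — 3 messages forced after it.
Everything else can be placed before the out-of-office reply in some valid order, so the out-of-office reply can sit as late as position 10 − 3 = 7.

7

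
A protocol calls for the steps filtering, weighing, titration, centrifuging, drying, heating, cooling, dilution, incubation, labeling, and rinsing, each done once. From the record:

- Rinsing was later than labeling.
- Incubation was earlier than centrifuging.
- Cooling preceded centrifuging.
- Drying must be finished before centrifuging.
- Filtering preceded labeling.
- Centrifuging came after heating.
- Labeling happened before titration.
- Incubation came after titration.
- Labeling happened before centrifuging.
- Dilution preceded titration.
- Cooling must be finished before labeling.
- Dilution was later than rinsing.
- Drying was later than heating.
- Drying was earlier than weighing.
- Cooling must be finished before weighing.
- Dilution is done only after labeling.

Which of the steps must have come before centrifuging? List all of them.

cooling, dilution, drying, filtering, heating, incubation, labeling, rinsing, titration

Directly stated before centrifuging: cooling, drying, heating, incubation, and labeling.
Dilution reaches centrifuging via dilution → titration → incubation → centrifuging.
Filtering reaches centrifuging via filtering → labeling → centrifuging.
Rinsing reaches centrifuging via rinsing → dilution → titration → incubation → centrifuging.
Likewise titration reaches centrifuging by chaining the stated constraints.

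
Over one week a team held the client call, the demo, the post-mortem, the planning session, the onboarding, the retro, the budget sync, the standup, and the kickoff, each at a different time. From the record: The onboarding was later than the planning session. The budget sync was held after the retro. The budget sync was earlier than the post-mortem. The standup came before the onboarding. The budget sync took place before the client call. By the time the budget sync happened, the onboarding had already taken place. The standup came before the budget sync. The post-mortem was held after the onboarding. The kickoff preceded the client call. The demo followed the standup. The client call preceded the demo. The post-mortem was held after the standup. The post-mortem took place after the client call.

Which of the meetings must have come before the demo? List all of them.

the budget sync, the client call, the kickoff, the onboarding, the planning session, the retro, the standup

Directly stated before the demo: the client call and the standup.
The budget sync reaches the demo via the budget sync → the client call → the demo.
The kickoff reaches the demo via the kickoff → the client call → the demo.
The onboarding reaches the demo via the onboarding → the budget sync → the client call → the demo.
Likewise the planning session and the retro each reach the demo by chaining the stated constraints.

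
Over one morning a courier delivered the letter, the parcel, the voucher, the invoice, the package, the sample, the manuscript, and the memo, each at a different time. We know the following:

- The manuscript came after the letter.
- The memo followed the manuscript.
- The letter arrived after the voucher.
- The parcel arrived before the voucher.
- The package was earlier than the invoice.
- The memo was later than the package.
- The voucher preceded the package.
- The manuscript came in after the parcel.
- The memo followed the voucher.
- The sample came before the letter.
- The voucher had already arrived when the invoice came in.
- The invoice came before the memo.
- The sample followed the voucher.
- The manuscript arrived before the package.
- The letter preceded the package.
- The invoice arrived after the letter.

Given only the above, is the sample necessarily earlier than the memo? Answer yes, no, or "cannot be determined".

yes

Chain the constraints: the sample → the letter → the invoice → the memo. Each link is directly stated, so the sample comes before the memo.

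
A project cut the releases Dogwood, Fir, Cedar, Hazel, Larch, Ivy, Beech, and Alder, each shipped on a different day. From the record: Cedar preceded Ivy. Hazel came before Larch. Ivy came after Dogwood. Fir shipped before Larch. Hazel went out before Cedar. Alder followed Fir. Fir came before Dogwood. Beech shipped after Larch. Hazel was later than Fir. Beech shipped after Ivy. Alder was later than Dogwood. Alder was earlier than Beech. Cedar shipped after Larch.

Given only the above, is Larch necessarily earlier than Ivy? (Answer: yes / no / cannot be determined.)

yes

Chain the constraints: Larch → Cedar → Ivy. Each link is directly stated, so Larch comes before Ivy.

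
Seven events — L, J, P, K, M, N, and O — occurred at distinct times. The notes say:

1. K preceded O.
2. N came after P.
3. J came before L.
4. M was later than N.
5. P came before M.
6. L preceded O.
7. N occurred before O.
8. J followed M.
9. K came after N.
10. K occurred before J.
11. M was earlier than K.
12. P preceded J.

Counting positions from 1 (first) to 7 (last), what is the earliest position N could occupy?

P must come before N — 1 forced predecessor.
Nothing else is forced ahead of N, so its earliest slot is position 1 + 1 = 2.

2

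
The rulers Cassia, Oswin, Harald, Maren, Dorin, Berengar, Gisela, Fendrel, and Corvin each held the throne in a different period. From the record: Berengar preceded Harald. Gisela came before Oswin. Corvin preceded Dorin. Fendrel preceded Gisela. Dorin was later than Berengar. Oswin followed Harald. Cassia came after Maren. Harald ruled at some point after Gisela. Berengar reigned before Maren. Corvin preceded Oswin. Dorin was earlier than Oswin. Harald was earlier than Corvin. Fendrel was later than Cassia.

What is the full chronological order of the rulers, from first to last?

Berengar, Maren, Cassia, Fendrel, Gisela, Harald, Corvin, Dorin, Oswin

The constraints fix every adjacent pair, so only one ordering works:
Berengar → Maren → Cassia → Fendrel → Gisela → Harald → Corvin → Dorin → Oswin.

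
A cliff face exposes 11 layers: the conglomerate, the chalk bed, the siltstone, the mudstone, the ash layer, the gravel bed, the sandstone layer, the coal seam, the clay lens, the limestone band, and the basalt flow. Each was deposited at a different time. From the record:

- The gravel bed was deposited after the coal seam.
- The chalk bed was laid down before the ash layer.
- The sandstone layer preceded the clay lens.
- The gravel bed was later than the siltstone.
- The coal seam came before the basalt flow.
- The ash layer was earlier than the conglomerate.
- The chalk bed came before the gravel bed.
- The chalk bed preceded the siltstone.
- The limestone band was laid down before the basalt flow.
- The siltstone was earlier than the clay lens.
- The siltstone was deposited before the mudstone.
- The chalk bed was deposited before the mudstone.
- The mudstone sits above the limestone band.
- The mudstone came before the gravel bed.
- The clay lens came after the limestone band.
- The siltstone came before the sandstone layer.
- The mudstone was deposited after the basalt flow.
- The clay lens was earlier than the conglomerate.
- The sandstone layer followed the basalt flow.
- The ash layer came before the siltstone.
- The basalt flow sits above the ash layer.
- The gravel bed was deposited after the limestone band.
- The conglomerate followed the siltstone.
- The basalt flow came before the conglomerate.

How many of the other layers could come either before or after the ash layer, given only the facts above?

Forced before the ash layer: the chalk bed; forced after the ash layer: the basalt flow, the clay lens, the conglomerate, the gravel bed, the mudstone, the sandstone layer, and the siltstone.
That leaves the coal seam and the limestone band with no forced order relative to the ash layer — 2.

2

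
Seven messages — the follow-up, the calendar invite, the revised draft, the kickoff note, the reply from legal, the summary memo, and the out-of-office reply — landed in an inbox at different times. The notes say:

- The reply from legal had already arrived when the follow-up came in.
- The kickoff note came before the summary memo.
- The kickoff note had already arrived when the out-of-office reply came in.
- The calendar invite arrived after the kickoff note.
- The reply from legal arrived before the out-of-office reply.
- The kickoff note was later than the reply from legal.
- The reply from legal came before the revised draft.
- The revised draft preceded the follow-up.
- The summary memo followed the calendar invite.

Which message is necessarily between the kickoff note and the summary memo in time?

Tracing the constraints gives the kickoff note → the calendar invite → the summary memo, so the calendar invite sits after the kickoff note and before the summary memo.
No other message is forced both after the kickoff note and before the summary memo.

the calendar invite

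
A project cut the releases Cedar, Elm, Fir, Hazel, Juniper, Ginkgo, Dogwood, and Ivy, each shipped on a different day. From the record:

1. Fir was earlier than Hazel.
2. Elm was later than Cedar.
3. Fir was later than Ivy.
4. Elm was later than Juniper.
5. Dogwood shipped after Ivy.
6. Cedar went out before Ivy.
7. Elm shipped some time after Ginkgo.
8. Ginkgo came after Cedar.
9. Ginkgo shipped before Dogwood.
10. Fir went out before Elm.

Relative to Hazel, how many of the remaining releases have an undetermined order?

4

Forced before Hazel: Cedar, Fir, and Ivy.
That leaves Dogwood, Elm, Ginkgo, and Juniper with no forced order relative to Hazel — 4.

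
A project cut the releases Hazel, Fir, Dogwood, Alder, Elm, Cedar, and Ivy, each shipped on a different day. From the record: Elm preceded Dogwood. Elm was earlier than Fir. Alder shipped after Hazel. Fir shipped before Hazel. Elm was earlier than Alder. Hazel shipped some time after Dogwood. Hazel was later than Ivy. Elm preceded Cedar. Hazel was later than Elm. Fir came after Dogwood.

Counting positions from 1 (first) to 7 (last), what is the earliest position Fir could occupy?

Dogwood and Elm must both come before Fir — 2 forced predecessors.
Nothing else is forced ahead of Fir, so its earliest slot is position 2 + 1 = 3.

3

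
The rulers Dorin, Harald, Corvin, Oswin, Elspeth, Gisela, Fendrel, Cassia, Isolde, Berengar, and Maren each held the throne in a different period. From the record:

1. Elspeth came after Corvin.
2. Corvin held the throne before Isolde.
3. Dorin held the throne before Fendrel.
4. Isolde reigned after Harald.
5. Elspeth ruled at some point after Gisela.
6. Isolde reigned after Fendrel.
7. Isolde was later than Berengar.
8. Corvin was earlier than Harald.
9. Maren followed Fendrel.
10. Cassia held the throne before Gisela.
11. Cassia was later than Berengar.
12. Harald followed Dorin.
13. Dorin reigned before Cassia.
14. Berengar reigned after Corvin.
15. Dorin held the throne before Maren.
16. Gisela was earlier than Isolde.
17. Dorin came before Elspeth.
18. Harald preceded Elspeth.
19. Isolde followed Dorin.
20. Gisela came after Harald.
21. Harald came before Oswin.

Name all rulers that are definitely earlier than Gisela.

Directly stated before Gisela: Cassia and Harald.
Berengar reaches Gisela via Berengar → Cassia → Gisela.
Corvin reaches Gisela via Corvin → Harald → Gisela.
Dorin reaches Gisela via Dorin → Harald → Gisela.

Berengar, Cassia, Corvin, Dorin, Harald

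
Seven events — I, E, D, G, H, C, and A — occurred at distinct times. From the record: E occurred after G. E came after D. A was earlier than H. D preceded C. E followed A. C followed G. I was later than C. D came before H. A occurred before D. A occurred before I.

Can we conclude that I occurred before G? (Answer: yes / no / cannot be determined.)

no

Tracing the constraints gives G → C → I, so G must come before I.
That means I cannot be before G.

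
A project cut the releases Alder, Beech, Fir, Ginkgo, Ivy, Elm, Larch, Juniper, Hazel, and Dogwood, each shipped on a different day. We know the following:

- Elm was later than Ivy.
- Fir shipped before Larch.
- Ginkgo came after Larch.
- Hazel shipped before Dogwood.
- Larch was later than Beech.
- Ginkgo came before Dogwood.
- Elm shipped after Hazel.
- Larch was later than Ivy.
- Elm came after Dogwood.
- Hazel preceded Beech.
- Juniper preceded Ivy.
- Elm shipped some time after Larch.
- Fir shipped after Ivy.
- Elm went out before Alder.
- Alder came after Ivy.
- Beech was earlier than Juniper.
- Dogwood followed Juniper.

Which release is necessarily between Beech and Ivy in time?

Juniper

Tracing the constraints gives Beech → Juniper → Ivy, so Juniper sits after Beech and before Ivy.
No other release is forced both after Beech and before Ivy.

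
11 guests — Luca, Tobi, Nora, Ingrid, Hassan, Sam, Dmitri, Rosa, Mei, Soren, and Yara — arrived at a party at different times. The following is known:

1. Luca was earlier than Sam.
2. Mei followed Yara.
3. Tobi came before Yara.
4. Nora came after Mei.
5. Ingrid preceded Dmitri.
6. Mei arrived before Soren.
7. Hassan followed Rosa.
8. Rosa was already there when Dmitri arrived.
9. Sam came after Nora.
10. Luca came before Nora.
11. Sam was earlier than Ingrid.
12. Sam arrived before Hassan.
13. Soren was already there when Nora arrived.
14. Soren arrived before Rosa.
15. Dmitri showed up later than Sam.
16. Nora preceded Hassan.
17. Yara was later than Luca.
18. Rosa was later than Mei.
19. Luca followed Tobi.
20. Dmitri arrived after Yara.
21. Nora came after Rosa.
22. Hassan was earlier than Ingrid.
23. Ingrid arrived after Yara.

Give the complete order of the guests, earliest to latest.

Tobi, Luca, Yara, Mei, Soren, Rosa, Nora, Sam, Hassan, Ingrid, Dmitri

The constraints fix every adjacent pair, so only one ordering works:
Tobi → Luca → Yara → Mei → Soren → Rosa → Nora → Sam → Hassan → Ingrid → Dmitri.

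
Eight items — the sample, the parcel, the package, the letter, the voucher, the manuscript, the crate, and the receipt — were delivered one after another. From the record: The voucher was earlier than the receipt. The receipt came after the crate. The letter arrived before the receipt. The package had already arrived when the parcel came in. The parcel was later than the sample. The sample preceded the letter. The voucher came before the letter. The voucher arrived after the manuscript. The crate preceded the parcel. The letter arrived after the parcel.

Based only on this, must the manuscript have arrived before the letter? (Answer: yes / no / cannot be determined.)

yes

Chain the constraints: the manuscript → the voucher → the letter. Each link is directly stated, so the manuscript comes before the letter.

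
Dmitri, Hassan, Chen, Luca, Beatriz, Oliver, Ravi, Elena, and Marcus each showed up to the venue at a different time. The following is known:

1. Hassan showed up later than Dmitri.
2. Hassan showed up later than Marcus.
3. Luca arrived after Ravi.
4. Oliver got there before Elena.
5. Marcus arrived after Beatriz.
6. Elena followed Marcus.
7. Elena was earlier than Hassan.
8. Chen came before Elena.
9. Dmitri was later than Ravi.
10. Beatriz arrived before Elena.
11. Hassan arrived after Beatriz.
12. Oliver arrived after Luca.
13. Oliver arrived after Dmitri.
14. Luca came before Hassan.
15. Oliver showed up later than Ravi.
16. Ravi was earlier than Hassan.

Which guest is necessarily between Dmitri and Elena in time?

Tracing the constraints gives Dmitri → Oliver → Elena, so Oliver sits after Dmitri and before Elena.
No other guest is forced both after Dmitri and before Elena.

Oliver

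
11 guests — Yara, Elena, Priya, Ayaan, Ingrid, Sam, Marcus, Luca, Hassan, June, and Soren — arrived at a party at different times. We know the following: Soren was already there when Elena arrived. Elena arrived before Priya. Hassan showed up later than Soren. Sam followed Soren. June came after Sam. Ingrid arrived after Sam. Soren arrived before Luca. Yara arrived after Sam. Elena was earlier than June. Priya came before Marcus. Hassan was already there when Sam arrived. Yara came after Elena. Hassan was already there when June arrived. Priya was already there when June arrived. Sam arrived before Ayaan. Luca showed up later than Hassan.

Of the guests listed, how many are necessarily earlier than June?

5

Directly stated before June: Elena, Hassan, Priya, and Sam.
Soren reaches June via Soren → Hassan → June.
No chain forces Ingrid (or any of the others) ahead of June.
That's Elena, Hassan, Priya, Sam, and Soren — 5 in all.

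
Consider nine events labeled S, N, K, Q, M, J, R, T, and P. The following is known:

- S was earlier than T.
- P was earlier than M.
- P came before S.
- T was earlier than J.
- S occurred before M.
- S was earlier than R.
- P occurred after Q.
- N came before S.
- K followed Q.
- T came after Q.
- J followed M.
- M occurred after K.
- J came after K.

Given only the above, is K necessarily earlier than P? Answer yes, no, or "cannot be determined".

No chain of stated constraints runs from K to P, and none runs from P to K either.
So the relative order of K and P is not fixed by the given facts.

cannot be determined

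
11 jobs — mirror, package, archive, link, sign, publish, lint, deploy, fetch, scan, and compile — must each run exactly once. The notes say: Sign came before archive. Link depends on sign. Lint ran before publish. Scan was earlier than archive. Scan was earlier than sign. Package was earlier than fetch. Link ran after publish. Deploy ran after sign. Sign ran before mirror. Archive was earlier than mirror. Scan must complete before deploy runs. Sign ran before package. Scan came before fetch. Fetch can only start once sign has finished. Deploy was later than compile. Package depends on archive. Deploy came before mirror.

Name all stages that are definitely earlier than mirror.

Directly stated before mirror: archive, deploy, and sign.
Compile reaches mirror via compile → deploy → mirror.
Scan reaches mirror via scan → deploy → mirror.

archive, compile, deploy, scan, sign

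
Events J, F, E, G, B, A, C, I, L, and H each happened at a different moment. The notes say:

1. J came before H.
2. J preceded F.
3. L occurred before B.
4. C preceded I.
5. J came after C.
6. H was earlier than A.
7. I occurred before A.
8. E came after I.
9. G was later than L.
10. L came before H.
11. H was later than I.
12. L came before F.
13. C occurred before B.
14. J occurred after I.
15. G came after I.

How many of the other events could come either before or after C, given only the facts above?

Forced after C: A, B, E, F, G, H, I, and J.
That leaves L with no forced order relative to C — 1.

1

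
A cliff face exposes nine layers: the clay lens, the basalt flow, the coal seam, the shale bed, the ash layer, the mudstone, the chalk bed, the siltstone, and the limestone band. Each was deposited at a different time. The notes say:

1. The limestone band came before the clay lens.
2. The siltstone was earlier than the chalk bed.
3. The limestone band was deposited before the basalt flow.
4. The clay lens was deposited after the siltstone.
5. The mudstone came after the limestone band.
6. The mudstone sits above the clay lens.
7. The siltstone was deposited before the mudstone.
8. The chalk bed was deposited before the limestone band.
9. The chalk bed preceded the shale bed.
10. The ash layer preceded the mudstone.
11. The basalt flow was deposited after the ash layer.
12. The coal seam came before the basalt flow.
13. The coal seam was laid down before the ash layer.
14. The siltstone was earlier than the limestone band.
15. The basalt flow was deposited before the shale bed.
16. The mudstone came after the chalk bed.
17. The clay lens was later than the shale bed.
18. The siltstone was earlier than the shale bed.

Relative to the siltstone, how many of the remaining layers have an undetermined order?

2

Forced after the siltstone: the basalt flow, the chalk bed, the clay lens, the limestone band, the mudstone, and the shale bed.
That leaves the ash layer and the coal seam with no forced order relative to the siltstone — 2.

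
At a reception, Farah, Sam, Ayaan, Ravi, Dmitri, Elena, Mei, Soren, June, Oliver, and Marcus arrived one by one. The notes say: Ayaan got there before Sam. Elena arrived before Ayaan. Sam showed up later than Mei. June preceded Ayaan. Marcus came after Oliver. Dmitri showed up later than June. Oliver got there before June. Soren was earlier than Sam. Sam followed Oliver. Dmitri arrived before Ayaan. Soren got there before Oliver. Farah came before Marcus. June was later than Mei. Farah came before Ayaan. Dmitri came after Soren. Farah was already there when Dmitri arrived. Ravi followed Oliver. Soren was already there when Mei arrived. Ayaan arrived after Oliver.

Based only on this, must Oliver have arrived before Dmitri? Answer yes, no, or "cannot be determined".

yes

Chain the constraints: Oliver → June → Dmitri. Each link is directly stated, so Oliver comes before Dmitri.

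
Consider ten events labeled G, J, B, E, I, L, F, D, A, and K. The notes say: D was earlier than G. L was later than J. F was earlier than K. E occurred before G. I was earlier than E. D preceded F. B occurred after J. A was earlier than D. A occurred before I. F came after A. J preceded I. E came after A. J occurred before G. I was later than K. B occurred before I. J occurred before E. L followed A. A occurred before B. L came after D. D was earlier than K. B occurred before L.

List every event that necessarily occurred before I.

A, B, D, F, J, K

Directly stated before I: A, B, J, and K.
D reaches I via D → K → I.
F reaches I via F → K → I.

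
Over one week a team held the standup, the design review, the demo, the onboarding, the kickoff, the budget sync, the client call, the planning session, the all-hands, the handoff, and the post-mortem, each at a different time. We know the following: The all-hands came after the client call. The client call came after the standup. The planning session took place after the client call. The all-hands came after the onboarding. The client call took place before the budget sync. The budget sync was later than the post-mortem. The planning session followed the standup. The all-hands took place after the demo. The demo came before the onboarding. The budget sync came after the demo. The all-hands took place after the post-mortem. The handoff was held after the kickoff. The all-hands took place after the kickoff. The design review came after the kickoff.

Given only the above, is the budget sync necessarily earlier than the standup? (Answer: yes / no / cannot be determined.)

Tracing the constraints gives the standup → the client call → the budget sync, so the standup must come before the budget sync.
That means the budget sync cannot be before the standup.

no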